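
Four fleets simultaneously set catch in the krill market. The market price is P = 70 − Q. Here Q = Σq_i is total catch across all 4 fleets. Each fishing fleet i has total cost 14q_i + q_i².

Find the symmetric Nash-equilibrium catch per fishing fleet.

A representative fishing fleet's profit is π_i = q_i(70 − Q) − 14q_i − q_i², with Q = q_i + Σ_{j≠i} q_j.
First-order condition: 56 − 4q_i − Σ_{j≠i} q_j = 0.
With identical fishing fleets, set every q_j = q: then 56 − 4q − 3q = 0, i.e. q = 56/7 = 8.

8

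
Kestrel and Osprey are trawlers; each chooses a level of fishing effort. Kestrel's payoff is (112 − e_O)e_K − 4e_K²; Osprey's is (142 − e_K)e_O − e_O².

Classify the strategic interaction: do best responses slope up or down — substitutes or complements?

Expanding Kestrel's payoff: 112e_K − e_Oe_K − 4e_K².
∂π/∂e_K = 112 − e_O − 8e_K = 0, so e_K = 14 − 0.125e_O.
The best-response slope de_K/de_O = −0.125 < 0: the reaction function is downward-sloping, so the choices are strategic substitutes.

strategic substitutes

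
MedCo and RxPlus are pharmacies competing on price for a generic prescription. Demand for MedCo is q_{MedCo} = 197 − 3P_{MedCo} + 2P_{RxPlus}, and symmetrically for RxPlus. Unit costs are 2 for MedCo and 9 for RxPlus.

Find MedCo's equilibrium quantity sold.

MedCo's profit: π = (P_{MedCo} − 2)(197 − 3P_{MedCo} + 2P_{RxPlus}).
∂π/∂P_{MedCo} = 203 − 6P_{MedCo} + 2P_{RxPlus} = 0 ⇒ P_{MedCo} = 203/6 + (1/3)P_{RxPlus}.
Similarly P_{RxPlus} = 112/3 + (1/3)P_{MedCo}.
Solving the two reaction functions simultaneously: (1 − (1/3)(1/3))P_{MedCo} = 203/6 + (1/3)·(112/3), so (8/9)P_{MedCo} = 833/18 and P_{MedCo} = 52.0625.
Then P_{RxPlus} = 112/3 + (1/3)·52.0625 = 54.6875.
q_{MedCo} = 197 − 3·52.0625 + 2·54.6875 = 150.1875.

150.1875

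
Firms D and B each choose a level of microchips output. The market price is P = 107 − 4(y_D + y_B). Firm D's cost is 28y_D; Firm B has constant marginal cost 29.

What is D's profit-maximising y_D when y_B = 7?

Firm D's profit: π = y_D(107 − 4(y_D + y_B)) − 28y_D.
∂π/∂y_D = 79 − 8y_D − 4y_B = 0, so y_D = 9.875 − 0.5y_B.
At y_B = 7: y_D = 9.875 − 0.5·7 = 6.375.

6.375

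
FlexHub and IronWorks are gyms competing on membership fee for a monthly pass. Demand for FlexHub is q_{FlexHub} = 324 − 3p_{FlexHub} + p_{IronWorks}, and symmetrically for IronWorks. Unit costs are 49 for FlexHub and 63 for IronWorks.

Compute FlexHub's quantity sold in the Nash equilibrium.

FlexHub's profit: π = (p_{FlexHub} − 49)(324 − 3p_{FlexHub} + p_{IronWorks}).
∂π/∂p_{FlexHub} = 471 − 6p_{FlexHub} + p_{IronWorks} = 0 ⇒ p_{FlexHub} = 78.5 + (1/6)p_{IronWorks}.
Similarly p_{IronWorks} = 85.5 + (1/6)p_{FlexHub}.
Solving the two reaction functions simultaneously: (1 − (1/6)(1/6))p_{FlexHub} = 78.5 + (1/6)·85.5, so (35/36)p_{FlexHub} = 92.75 and p_{FlexHub} = 95.4.
Then p_{IronWorks} = 85.5 + (1/6)·95.4 = 101.4.
q_{FlexHub} = 324 − 3·95.4 + 101.4 = 139.2.

139.2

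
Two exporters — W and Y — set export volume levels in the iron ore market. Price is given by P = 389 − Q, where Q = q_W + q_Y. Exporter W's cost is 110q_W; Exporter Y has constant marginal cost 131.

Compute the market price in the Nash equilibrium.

Exporter W's profit: π = q_W(389 − (q_W + q_Y)) − 110q_W.
∂π/∂q_W = 279 − 2q_W − q_Y = 0, so q_W = 139.5 − 0.5q_Y.
By the same steps for Y: q_Y = 129 − 0.5q_W.
Solving the two reaction functions simultaneously: (1 − (−0.5)(−0.5))q_W = 139.5 − 0.5·129, so 0.75q_W = 75 and q_W = 100.
Then q_Y = 129 − 0.5·100 = 79.
Equilibrium price: P = 389 − 179 = 210.

210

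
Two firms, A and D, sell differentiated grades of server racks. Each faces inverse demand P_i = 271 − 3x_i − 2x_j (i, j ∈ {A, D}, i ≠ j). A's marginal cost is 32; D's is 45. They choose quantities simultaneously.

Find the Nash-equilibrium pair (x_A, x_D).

30.6875, 27.4375

Firm A's profit: π = x_A(271 − 3x_A − 2x_D) − 32x_A.
∂π/∂x_A = 239 − 6x_A − 2x_D = 0 ⇒ x_A = 239/6 − (1/3)x_D.
Similarly x_D = 113/3 − (1/3)x_A.
Substituting the second reaction function into the first: x_A = 239/6 − (1/3)(113/3 − (1/3)x_A), which gives (8/9)x_A = 491/18 ⇒ x_A = 30.6875.
Then x_D = 113/3 − (1/3)·30.6875 = 27.4375.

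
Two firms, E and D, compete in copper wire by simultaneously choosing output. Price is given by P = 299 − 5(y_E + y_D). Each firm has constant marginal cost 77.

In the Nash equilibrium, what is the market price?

Firm E's profit: π = y_E(299 − 5(y_E + y_D)) − 77y_E.
∂π/∂y_E = 222 − 10y_E − 5y_D = 0, so y_E = 22.2 − 0.5y_D.
Setting y_E = y_D in the reaction function: y_E = 22.2 − 0.5y_E, so y_E = 22.2 / 1.5 = 14.8.
Equilibrium price: P = 299 − 5·29.6 = 151.

151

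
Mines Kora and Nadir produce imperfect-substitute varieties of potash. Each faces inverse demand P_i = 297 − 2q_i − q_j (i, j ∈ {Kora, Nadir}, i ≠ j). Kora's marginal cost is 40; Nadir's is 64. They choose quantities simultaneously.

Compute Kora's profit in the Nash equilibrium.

Mine Kora's profit: π = q_{Kora}(297 − 2q_{Kora} − q_{Nadir}) − 40q_{Kora}.
∂π/∂q_{Kora} = 257 − 4q_{Kora} − q_{Nadir} = 0 ⇒ q_{Kora} = 64.25 − 0.25q_{Nadir}.
Similarly q_{Nadir} = 58.25 − 0.25q_{Kora}.
Plugging q_{Nadir} into Kora's best response: q_{Kora} = 64.25 − 0.25(58.25 − 0.25q_{Kora}) ⇒ 0.9375q_{Kora} = 49.6875, so q_{Kora} = 53.
Then q_{Nadir} = 58.25 − 0.25·53 = 45.
P_{Kora} = 297 − 2·53 − 45 = 146.
Profit = (146 − 40)·53 = 5618.

5618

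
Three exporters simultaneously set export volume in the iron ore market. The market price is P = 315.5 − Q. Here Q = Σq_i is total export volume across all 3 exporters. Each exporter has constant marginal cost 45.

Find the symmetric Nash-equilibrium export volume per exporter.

A representative exporter's profit is π_i = q_i(315.5 − Q) − 45q_i, with Q = q_i + Σ_{j≠i} q_j.
First-order condition: 270.5 − 2q_i − Σ_{j≠i} q_j = 0.
In a symmetric equilibrium every exporter chooses the same q, so Σ_{j≠i} q_j = 2q. The condition becomes 270.5 − 4q = 0, giving q = 270.5/4 = 67.625.

67.625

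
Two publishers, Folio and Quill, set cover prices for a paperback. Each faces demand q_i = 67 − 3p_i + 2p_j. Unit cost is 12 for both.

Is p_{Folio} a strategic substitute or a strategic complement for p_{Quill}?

Folio's profit: π = (p_{Folio} − 12)(67 − 3p_{Folio} + 2p_{Quill}).
∂π/∂p_{Folio} = 103 − 6p_{Folio} + 2p_{Quill} = 0 ⇒ p_{Folio} = 103/6 + (1/3)p_{Quill}.
The best-response slope dp_{Folio}/dp_{Quill} = 1/3 > 0: the reaction function is upward-sloping, so the choices are strategic complements.

strategic complements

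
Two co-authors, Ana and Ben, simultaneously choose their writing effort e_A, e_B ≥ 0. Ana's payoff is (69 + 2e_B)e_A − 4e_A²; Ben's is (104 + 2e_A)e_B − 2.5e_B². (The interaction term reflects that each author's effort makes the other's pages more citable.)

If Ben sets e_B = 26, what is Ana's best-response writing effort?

15.125

Expanding Ana's payoff: 69e_A + 2e_Be_A − 4e_A².
∂π/∂e_A = 69 + 2e_B − 8e_A = 0, so e_A = 8.625 + 0.25e_B.
At e_B = 26: e_A = 8.625 + 0.25·26 = 15.125.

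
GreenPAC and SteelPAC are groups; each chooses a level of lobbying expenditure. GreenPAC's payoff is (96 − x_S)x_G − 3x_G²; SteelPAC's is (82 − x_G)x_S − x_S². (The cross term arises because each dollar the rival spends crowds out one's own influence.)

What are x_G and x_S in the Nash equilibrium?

10, 36

Expanding GreenPAC's payoff: 96x_G − x_Sx_G − 3x_G².
∂π/∂x_G = 96 − x_S − 6x_G = 0, so x_G = 16 − (1/6)x_S.
Likewise for SteelPAC: x_S = 41 − 0.5x_G.
Solving the two reaction functions simultaneously: (1 − (−1/6)(−0.5))x_G = 16 − (1/6)·41, so (11/12)x_G = 55/6 and x_G = 10.
Then x_S = 41 − 0.5·10 = 36.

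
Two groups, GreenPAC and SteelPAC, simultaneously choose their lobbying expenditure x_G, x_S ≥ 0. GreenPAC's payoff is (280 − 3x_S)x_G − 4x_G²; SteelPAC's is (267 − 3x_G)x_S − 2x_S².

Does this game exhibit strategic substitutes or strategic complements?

Expanding GreenPAC's payoff: 280x_G − 3x_Sx_G − 4x_G².
∂π/∂x_G = 280 − 3x_S − 8x_G = 0, so x_G = 35 − 0.375x_S.
The best-response slope dx_G/dx_S = −0.375 < 0: the reaction function is downward-sloping, so the choices are strategic substitutes.

strategic substitutes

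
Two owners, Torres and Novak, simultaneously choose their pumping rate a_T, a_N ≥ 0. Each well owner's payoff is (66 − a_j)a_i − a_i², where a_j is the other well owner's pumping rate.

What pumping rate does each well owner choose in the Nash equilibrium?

22

Torres's payoff is (66 − a_N)a_T − a_T².
∂π/∂a_T = 66 − a_N − 2a_T = 0, so a_T = 33 − 0.5a_N.
Setting a_T = a_N in the reaction function: a_T = 33 − 0.5a_T, so a_T = 33 / 1.5 = 22.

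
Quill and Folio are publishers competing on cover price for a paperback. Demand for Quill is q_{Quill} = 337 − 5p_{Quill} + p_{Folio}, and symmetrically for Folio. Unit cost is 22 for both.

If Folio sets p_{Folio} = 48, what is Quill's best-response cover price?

49.5

Quill's profit: π = (p_{Quill} − 22)(337 − 5p_{Quill} + p_{Folio}).
∂π/∂p_{Quill} = 447 − 10p_{Quill} + p_{Folio} = 0 ⇒ p_{Quill} = 44.7 + 0.1p_{Folio}.
At p_{Folio} = 48: p_{Quill} = 44.7 + 0.1·48 = 49.5.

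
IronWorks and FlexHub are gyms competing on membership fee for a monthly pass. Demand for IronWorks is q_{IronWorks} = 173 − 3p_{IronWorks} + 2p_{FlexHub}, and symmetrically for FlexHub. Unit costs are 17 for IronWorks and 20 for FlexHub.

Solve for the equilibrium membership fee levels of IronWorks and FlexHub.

56.5625, 57.6875

IronWorks's profit: π = (p_{IronWorks} − 17)(173 − 3p_{IronWorks} + 2p_{FlexHub}).
∂π/∂p_{IronWorks} = 224 − 6p_{IronWorks} + 2p_{FlexHub} = 0 ⇒ p_{IronWorks} = 112/3 + (1/3)p_{FlexHub}.
Similarly p_{FlexHub} = 233/6 + (1/3)p_{IronWorks}.
Plugging p_{FlexHub} into IronWorks's best response: p_{IronWorks} = 112/3 + (1/3)(233/6 + (1/3)p_{IronWorks}) ⇒ (8/9)p_{IronWorks} = 905/18, so p_{IronWorks} = 56.5625.
Then p_{FlexHub} = 233/6 + (1/3)·56.5625 = 57.6875.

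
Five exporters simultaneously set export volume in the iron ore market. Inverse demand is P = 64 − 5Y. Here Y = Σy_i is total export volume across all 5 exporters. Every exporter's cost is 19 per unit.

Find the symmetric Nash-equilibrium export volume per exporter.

A representative exporter's profit is π_i = y_i(64 − 5Y) − 19y_i, with Y = y_i + Σ_{j≠i} y_j.
First-order condition: 45 − 10y_i − 5Σ_{j≠i} y_j = 0.
Imposing symmetry (y_j = y for all j) turns Σ_{j≠i} y_j into 4y, so 45 = 30y and y = 1.5.

1.5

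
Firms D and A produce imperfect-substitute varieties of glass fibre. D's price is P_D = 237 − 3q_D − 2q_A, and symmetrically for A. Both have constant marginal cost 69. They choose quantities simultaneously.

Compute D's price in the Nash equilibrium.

Firm D's profit: π = q_D(237 − 3q_D − 2q_A) − 69q_D.
∂π/∂q_D = 168 − 6q_D − 2q_A = 0 ⇒ q_D = 28 − (1/3)q_A.
By symmetry q_A = q_D; substituting into the reaction function, (4/3)q_D = 28 and q_D = 21.
P_D = 237 − 3·21 − 2·21 = 132.

132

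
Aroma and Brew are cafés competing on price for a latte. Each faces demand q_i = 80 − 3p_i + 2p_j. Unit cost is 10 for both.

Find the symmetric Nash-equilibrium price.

Aroma's profit: π = (p_{Aroma} − 10)(80 − 3p_{Aroma} + 2p_{Brew}).
∂π/∂p_{Aroma} = 110 − 6p_{Aroma} + 2p_{Brew} = 0 ⇒ p_{Aroma} = 55/3 + (1/3)p_{Brew}.
The game is symmetric, so in equilibrium p_{Brew} = p_{Aroma}: the reaction function gives (2/3)p_{Aroma} = 55/3, hence p_{Aroma} = 27.5.

27.5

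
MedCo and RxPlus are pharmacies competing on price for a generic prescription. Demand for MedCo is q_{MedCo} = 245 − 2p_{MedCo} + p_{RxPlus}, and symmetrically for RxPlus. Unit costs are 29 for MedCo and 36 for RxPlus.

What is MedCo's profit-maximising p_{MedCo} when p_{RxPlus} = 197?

MedCo's profit: π = (p_{MedCo} − 29)(245 − 2p_{MedCo} + p_{RxPlus}).
∂π/∂p_{MedCo} = 303 − 4p_{MedCo} + p_{RxPlus} = 0 ⇒ p_{MedCo} = 75.75 + 0.25p_{RxPlus}.
At p_{RxPlus} = 197: p_{MedCo} = 75.75 + 0.25·197 = 125.

125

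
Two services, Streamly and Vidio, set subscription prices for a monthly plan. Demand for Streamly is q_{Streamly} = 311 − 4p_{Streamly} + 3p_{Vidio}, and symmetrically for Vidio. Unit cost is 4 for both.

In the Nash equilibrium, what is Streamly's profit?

15079.84

Streamly's profit: π = (p_{Streamly} − 4)(311 − 4p_{Streamly} + 3p_{Vidio}).
∂π/∂p_{Streamly} = 327 − 8p_{Streamly} + 3p_{Vidio} = 0 ⇒ p_{Streamly} = 40.875 + 0.375p_{Vidio}.
By symmetry p_{Vidio} = p_{Streamly}; substituting into the reaction function, 0.625p_{Streamly} = 40.875 and p_{Streamly} = 65.4.
q_{Streamly} = 311 − 4·65.4 + 3·65.4 = 245.6.
Profit = (65.4 − 4)·245.6 = 15079.84.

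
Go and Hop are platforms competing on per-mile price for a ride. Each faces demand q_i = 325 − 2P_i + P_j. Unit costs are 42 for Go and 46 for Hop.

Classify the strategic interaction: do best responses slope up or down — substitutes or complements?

Go's profit: π = (P_{Go} − 42)(325 − 2P_{Go} + P_{Hop}).
∂π/∂P_{Go} = 409 − 4P_{Go} + P_{Hop} = 0 ⇒ P_{Go} = 102.25 + 0.25P_{Hop}.
The best-response slope dP_{Go}/dP_{Hop} = 0.25 > 0: the reaction function is upward-sloping, so the choices are strategic complements.

strategic complements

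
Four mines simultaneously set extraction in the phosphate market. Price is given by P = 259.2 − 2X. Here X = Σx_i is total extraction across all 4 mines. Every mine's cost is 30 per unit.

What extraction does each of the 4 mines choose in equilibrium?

22.92

A representative mine's profit is π_i = x_i(259.2 − 2X) − 30x_i, with X = x_i + Σ_{j≠i} x_j.
First-order condition: 229.2 − 4x_i − 2Σ_{j≠i} x_j = 0.
With identical mines, set every x_j = x: then 229.2 − 4x − 6x = 0, i.e. x = 229.2/10 = 22.92.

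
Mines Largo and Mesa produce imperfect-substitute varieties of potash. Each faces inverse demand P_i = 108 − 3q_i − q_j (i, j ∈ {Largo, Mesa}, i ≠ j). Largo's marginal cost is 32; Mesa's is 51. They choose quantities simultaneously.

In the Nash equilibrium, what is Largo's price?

66.2

Mine Largo's profit: π = q_{Largo}(108 − 3q_{Largo} − q_{Mesa}) − 32q_{Largo}.
∂π/∂q_{Largo} = 76 − 6q_{Largo} − q_{Mesa} = 0 ⇒ q_{Largo} = 38/3 − (1/6)q_{Mesa}.
Similarly q_{Mesa} = 9.5 − (1/6)q_{Largo}.
Plugging q_{Mesa} into Largo's best response: q_{Largo} = 38/3 − (1/6)(9.5 − (1/6)q_{Largo}) ⇒ (35/36)q_{Largo} = 133/12, so q_{Largo} = 11.4.
Then q_{Mesa} = 9.5 − (1/6)·11.4 = 7.6.
P_{Largo} = 108 − 3·11.4 − 7.6 = 66.2.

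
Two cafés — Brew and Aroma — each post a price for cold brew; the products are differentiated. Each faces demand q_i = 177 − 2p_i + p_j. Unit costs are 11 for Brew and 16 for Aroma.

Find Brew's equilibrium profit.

Brew's profit: π = (p_{Brew} − 11)(177 − 2p_{Brew} + p_{Aroma}).
∂π/∂p_{Brew} = 199 − 4p_{Brew} + p_{Aroma} = 0 ⇒ p_{Brew} = 49.75 + 0.25p_{Aroma}.
Similarly p_{Aroma} = 52.25 + 0.25p_{Brew}.
Plugging p_{Aroma} into Brew's best response: p_{Brew} = 49.75 + 0.25(52.25 + 0.25p_{Brew}) ⇒ 0.9375p_{Brew} = 62.8125, so p_{Brew} = 67.
Then p_{Aroma} = 52.25 + 0.25·67 = 69.
q_{Brew} = 177 − 2·67 + 69 = 112.
Profit = (67 − 11)·112 = 6272.

6272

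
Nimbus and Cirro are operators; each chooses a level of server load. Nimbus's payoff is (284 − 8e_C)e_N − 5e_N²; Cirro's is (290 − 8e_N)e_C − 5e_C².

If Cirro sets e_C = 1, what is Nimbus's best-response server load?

27.6

Expanding Nimbus's payoff: 284e_N − 8e_Ce_N − 5e_N².
∂π/∂e_N = 284 − 8e_C − 10e_N = 0, so e_N = 28.4 − 0.8e_C.
At e_C = 1: e_N = 28.4 − 0.8·1 = 27.6.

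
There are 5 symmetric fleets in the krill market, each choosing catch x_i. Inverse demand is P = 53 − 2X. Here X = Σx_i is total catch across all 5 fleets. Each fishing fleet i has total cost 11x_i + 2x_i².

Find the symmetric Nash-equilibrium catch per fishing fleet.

A representative fishing fleet's profit is π_i = x_i(53 − 2X) − 11x_i − 2x_i², with X = x_i + Σ_{j≠i} x_j.
First-order condition: 42 − 8x_i − 2Σ_{j≠i} x_j = 0.
In a symmetric equilibrium every fishing fleet chooses the same x, so Σ_{j≠i} x_j = 4x. The condition becomes 42 − 16x = 0, giving x = 42/16 = 2.625.

2.625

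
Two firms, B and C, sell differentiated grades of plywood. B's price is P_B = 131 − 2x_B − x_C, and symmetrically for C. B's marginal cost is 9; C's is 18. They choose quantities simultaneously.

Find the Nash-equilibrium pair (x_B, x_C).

25, 22

Firm B's profit: π = x_B(131 − 2x_B − x_C) − 9x_B.
∂π/∂x_B = 122 − 4x_B − x_C = 0 ⇒ x_B = 30.5 − 0.25x_C.
Similarly x_C = 28.25 − 0.25x_B.
Solving the two reaction functions simultaneously: (1 − (−0.25)(−0.25))x_B = 30.5 − 0.25·28.25, so 0.9375x_B = 23.4375 and x_B = 25.
Then x_C = 28.25 − 0.25·25 = 22.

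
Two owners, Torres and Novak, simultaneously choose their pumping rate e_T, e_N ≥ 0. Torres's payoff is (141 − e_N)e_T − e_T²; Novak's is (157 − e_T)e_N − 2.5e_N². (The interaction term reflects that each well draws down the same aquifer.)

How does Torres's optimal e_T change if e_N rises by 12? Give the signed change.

-6

Expanding Torres's payoff: 141e_T − e_Ne_T − e_T².
∂π/∂e_T = 141 − e_N − 2e_T = 0, so e_T = 70.5 − 0.5e_N.
The reaction-function slope is −0.5, so a 12-unit rise in e_N moves e_T by −0.5 × 12 = −6. Torres's best response falls — the actions are strategic substitutes.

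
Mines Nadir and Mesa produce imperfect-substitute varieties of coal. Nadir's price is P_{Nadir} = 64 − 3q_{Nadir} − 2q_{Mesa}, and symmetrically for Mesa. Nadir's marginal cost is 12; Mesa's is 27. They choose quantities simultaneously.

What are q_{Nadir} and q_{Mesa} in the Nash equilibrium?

Mine Nadir's profit: π = q_{Nadir}(64 − 3q_{Nadir} − 2q_{Mesa}) − 12q_{Nadir}.
∂π/∂q_{Nadir} = 52 − 6q_{Nadir} − 2q_{Mesa} = 0 ⇒ q_{Nadir} = 26/3 − (1/3)q_{Mesa}.
Similarly q_{Mesa} = 37/6 − (1/3)q_{Nadir}.
Substituting the second reaction function into the first: q_{Nadir} = 26/3 − (1/3)(37/6 − (1/3)q_{Nadir}), which gives (8/9)q_{Nadir} = 119/18 ⇒ q_{Nadir} = 7.4375.
Then q_{Mesa} = 37/6 − (1/3)·7.4375 = 3.6875.

7.4375, 3.6875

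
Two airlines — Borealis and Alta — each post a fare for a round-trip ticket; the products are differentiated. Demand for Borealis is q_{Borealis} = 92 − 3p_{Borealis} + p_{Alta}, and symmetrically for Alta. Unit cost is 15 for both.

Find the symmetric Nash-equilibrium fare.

27.4

Borealis's profit: π = (p_{Borealis} − 15)(92 − 3p_{Borealis} + p_{Alta}).
∂π/∂p_{Borealis} = 137 − 6p_{Borealis} + p_{Alta} = 0 ⇒ p_{Borealis} = 137/6 + (1/6)p_{Alta}.
By symmetry p_{Alta} = p_{Borealis}; substituting into the reaction function, (5/6)p_{Borealis} = 137/6 and p_{Borealis} = 27.4.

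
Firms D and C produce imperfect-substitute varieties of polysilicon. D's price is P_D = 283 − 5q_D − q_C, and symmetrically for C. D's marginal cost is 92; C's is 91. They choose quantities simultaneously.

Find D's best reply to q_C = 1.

Firm D's profit: π = q_D(283 − 5q_D − q_C) − 92q_D.
∂π/∂q_D = 191 − 10q_D − q_C = 0 ⇒ q_D = 19.1 − 0.1q_C.
At q_C = 1: q_D = 19.1 − 0.1·1 = 19.

19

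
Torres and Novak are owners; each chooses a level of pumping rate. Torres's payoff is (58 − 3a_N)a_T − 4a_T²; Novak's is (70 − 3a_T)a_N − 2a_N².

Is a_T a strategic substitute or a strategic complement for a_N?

strategic substitutes

Expanding Torres's payoff: 58a_T − 3a_Na_T − 4a_T².
∂π/∂a_T = 58 − 3a_N − 8a_T = 0, so a_T = 7.25 − 0.375a_N.
The best-response slope da_T/da_N = −0.375 < 0: the reaction function is downward-sloping, so the choices are strategic substitutes.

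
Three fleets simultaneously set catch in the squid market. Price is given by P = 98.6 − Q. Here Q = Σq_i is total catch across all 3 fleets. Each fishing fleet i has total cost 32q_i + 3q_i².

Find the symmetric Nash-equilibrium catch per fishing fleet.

6.66

A representative fishing fleet's profit is π_i = q_i(98.6 − Q) − 32q_i − 3q_i², with Q = q_i + Σ_{j≠i} q_j.
First-order condition: 66.6 − 8q_i − Σ_{j≠i} q_j = 0.
With identical fishing fleets, set every q_j = q: then 66.6 − 8q − 2q = 0, i.e. q = 66.6/10 = 6.66.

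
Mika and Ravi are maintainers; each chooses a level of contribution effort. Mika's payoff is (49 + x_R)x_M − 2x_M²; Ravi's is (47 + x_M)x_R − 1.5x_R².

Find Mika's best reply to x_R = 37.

Expanding Mika's payoff: 49x_M + x_Rx_M − 2x_M².
∂π/∂x_M = 49 + x_R − 4x_M = 0, so x_M = 12.25 + 0.25x_R.
At x_R = 37: x_M = 12.25 + 0.25·37 = 21.5.

21.5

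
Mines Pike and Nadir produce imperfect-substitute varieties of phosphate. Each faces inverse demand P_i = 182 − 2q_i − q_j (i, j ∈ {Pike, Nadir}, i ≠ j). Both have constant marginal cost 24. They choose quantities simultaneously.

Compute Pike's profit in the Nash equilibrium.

1997.12

Mine Pike's profit: π = q_{Pike}(182 − 2q_{Pike} − q_{Nadir}) − 24q_{Pike}.
∂π/∂q_{Pike} = 158 − 4q_{Pike} − q_{Nadir} = 0 ⇒ q_{Pike} = 39.5 − 0.25q_{Nadir}.
The game is symmetric, so in equilibrium q_{Nadir} = q_{Pike}: the reaction function gives 1.25q_{Pike} = 39.5, hence q_{Pike} = 31.6.
P_{Pike} = 182 − 2·31.6 − 31.6 = 87.2.
Profit = (87.2 − 24)·31.6 = 1997.12.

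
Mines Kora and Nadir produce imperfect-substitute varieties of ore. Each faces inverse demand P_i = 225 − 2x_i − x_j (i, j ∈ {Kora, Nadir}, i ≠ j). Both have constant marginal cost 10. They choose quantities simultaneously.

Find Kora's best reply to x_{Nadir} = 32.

Mine Kora's profit: π = x_{Kora}(225 − 2x_{Kora} − x_{Nadir}) − 10x_{Kora}.
∂π/∂x_{Kora} = 215 − 4x_{Kora} − x_{Nadir} = 0 ⇒ x_{Kora} = 53.75 − 0.25x_{Nadir}.
At x_{Nadir} = 32: x_{Kora} = 53.75 − 0.25·32 = 45.75.

45.75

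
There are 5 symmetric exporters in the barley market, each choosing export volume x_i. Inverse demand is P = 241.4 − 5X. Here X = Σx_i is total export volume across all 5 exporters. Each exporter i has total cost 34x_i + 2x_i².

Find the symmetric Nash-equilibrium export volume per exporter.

6.1

A representative exporter's profit is π_i = x_i(241.4 − 5X) − 34x_i − 2x_i², with X = x_i + Σ_{j≠i} x_j.
First-order condition: 207.4 − 14x_i − 5Σ_{j≠i} x_j = 0.
With identical exporters, set every x_j = x: then 207.4 − 14x − 20x = 0, i.e. x = 207.4/34 = 6.1.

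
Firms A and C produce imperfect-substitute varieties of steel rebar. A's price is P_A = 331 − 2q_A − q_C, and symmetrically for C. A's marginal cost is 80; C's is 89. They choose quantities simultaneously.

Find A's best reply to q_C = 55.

49

Firm A's profit: π = q_A(331 − 2q_A − q_C) − 80q_A.
∂π/∂q_A = 251 − 4q_A − q_C = 0 ⇒ q_A = 62.75 − 0.25q_C.
At q_C = 55: q_A = 62.75 − 0.25·55 = 49.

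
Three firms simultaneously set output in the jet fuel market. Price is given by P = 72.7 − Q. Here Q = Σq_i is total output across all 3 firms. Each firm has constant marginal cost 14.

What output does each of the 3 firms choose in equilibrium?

A representative firm's profit is π_i = q_i(72.7 − Q) − 14q_i, with Q = q_i + Σ_{j≠i} q_j.
First-order condition: 58.7 − 2q_i − Σ_{j≠i} q_j = 0.
Imposing symmetry (q_j = q for all j) turns Σ_{j≠i} q_j into 2q, so 58.7 = 4q and q = 14.675.

14.675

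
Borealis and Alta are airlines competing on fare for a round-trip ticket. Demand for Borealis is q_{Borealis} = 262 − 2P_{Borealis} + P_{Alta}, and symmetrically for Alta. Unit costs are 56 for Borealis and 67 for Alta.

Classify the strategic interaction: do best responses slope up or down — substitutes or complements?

Borealis's profit: π = (P_{Borealis} − 56)(262 − 2P_{Borealis} + P_{Alta}).
∂π/∂P_{Borealis} = 374 − 4P_{Borealis} + P_{Alta} = 0 ⇒ P_{Borealis} = 93.5 + 0.25P_{Alta}.
The best-response slope dP_{Borealis}/dP_{Alta} = 0.25 > 0: the reaction function is upward-sloping, so the choices are strategic complements.

strategic complements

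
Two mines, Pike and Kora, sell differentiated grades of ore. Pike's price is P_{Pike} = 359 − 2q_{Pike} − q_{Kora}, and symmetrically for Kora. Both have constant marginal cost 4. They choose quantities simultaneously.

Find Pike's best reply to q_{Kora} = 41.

78.5

Mine Pike's profit: π = q_{Pike}(359 − 2q_{Pike} − q_{Kora}) − 4q_{Pike}.
∂π/∂q_{Pike} = 355 − 4q_{Pike} − q_{Kora} = 0 ⇒ q_{Pike} = 88.75 − 0.25q_{Kora}.
At q_{Kora} = 41: q_{Pike} = 88.75 − 0.25·41 = 78.5.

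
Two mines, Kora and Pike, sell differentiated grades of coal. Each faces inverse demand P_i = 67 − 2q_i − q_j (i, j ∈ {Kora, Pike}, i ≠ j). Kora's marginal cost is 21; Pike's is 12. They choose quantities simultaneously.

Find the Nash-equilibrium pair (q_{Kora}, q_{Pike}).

8.6, 11.6

Mine Kora's profit: π = q_{Kora}(67 − 2q_{Kora} − q_{Pike}) − 21q_{Kora}.
∂π/∂q_{Kora} = 46 − 4q_{Kora} − q_{Pike} = 0 ⇒ q_{Kora} = 11.5 − 0.25q_{Pike}.
Similarly q_{Pike} = 13.75 − 0.25q_{Kora}.
Plugging q_{Pike} into Kora's best response: q_{Kora} = 11.5 − 0.25(13.75 − 0.25q_{Kora}) ⇒ 0.9375q_{Kora} = 8.0625, so q_{Kora} = 8.6.
Then q_{Pike} = 13.75 − 0.25·8.6 = 11.6.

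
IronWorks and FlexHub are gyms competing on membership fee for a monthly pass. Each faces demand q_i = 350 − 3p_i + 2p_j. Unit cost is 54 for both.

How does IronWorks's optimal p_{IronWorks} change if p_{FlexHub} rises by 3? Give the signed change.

1

IronWorks's profit: π = (p_{IronWorks} − 54)(350 − 3p_{IronWorks} + 2p_{FlexHub}).
∂π/∂p_{IronWorks} = 512 − 6p_{IronWorks} + 2p_{FlexHub} = 0 ⇒ p_{IronWorks} = 256/3 + (1/3)p_{FlexHub}.
The reaction-function slope is 1/3, so a 3-unit rise in p_{FlexHub} moves p_{IronWorks} by 1/3 × 3 = 1. IronWorks's best response rises — the actions are strategic complements.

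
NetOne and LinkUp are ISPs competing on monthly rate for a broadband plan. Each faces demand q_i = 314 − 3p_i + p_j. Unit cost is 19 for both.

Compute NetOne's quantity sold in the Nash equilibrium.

NetOne's profit: π = (p_{NetOne} − 19)(314 − 3p_{NetOne} + p_{LinkUp}).
∂π/∂p_{NetOne} = 371 − 6p_{NetOne} + p_{LinkUp} = 0 ⇒ p_{NetOne} = 371/6 + (1/6)p_{LinkUp}.
By symmetry p_{LinkUp} = p_{NetOne}; substituting into the reaction function, (5/6)p_{NetOne} = 371/6 and p_{NetOne} = 74.2.
q_{NetOne} = 314 − 3·74.2 + 74.2 = 165.6.

165.6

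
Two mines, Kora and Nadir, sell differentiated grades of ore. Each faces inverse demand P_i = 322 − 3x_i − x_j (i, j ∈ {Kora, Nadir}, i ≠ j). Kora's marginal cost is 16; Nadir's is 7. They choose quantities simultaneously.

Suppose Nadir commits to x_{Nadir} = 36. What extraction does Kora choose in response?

Mine Kora's profit: π = x_{Kora}(322 − 3x_{Kora} − x_{Nadir}) − 16x_{Kora}.
∂π/∂x_{Kora} = 306 − 6x_{Kora} − x_{Nadir} = 0 ⇒ x_{Kora} = 51 − (1/6)x_{Nadir}.
At x_{Nadir} = 36: x_{Kora} = 51 − (1/6)·36 = 45.

45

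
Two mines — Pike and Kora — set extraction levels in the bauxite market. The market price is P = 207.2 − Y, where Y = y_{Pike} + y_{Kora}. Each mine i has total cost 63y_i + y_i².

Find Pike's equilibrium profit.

1663.4912

Mine Pike's profit: π = y_{Pike}(207.2 − (y_{Pike} + y_{Kora})) − 63y_{Pike} − y_{Pike}².
∂π/∂y_{Pike} = 144.2 − 4y_{Pike} − y_{Kora} = 0, so y_{Pike} = 36.05 − 0.25y_{Kora}.
Setting y_{Pike} = y_{Kora} in the reaction function: y_{Pike} = 36.05 − 0.25y_{Pike}, so y_{Pike} = 36.05 / 1.25 = 28.84.
Price P = 207.2 − 57.68 = 149.52.
Pike's profit: (149.52 − 63)·28.84 − (28.84)² = 1663.4912.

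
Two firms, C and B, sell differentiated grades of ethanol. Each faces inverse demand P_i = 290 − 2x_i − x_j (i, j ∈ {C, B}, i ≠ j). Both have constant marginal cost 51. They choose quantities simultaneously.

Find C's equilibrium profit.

Firm C's profit: π = x_C(290 − 2x_C − x_B) − 51x_C.
∂π/∂x_C = 239 − 4x_C − x_B = 0 ⇒ x_C = 59.75 − 0.25x_B.
The game is symmetric, so in equilibrium x_B = x_C: the reaction function gives 1.25x_C = 59.75, hence x_C = 47.8.
P_C = 290 − 2·47.8 − 47.8 = 146.6.
Profit = (146.6 − 51)·47.8 = 4569.68.

4569.68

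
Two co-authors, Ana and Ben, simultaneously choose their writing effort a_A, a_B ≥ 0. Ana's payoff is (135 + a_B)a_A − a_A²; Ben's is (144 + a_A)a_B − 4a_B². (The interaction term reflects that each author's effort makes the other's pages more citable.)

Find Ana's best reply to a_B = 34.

84.5

Expanding Ana's payoff: 135a_A + a_Ba_A − a_A².
∂π/∂a_A = 135 + a_B − 2a_A = 0, so a_A = 67.5 + 0.5a_B.
At a_B = 34: a_A = 67.5 + 0.5·34 = 84.5.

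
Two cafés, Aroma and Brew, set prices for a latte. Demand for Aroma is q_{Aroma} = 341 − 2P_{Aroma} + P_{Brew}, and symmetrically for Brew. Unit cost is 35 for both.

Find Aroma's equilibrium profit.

20808

Aroma's profit: π = (P_{Aroma} − 35)(341 − 2P_{Aroma} + P_{Brew}).
∂π/∂P_{Aroma} = 411 − 4P_{Aroma} + P_{Brew} = 0 ⇒ P_{Aroma} = 102.75 + 0.25P_{Brew}.
Setting P_{Aroma} = P_{Brew} in the reaction function: P_{Aroma} = 102.75 + 0.25P_{Aroma}, so P_{Aroma} = 102.75 / 0.75 = 137.
q_{Aroma} = 341 − 2·137 + 137 = 204.
Profit = (137 − 35)·204 = 20808.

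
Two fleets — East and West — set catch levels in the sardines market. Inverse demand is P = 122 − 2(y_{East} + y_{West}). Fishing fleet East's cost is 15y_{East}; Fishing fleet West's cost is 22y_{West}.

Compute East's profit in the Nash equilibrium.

722

Fishing fleet East's profit: π = y_{East}(122 − 2(y_{East} + y_{West})) − 15y_{East}.
∂π/∂y_{East} = 107 − 4y_{East} − 2y_{West} = 0, so y_{East} = 26.75 − 0.5y_{West}.
By the same steps for West: y_{West} = 25 − 0.5y_{East}.
Solving the two reaction functions simultaneously: (1 − (−0.5)(−0.5))y_{East} = 26.75 − 0.5·25, so 0.75y_{East} = 14.25 and y_{East} = 19.
Then y_{West} = 25 − 0.5·19 = 15.5.
Price P = 122 − 2·34.5 = 53.
East's profit: (53 − 15)·19 = 722.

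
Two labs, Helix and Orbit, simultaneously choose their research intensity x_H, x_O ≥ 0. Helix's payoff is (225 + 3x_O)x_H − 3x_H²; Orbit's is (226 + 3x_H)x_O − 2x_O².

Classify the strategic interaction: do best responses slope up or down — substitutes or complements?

Expanding Helix's payoff: 225x_H + 3x_Ox_H − 3x_H².
∂π/∂x_H = 225 + 3x_O − 6x_H = 0, so x_H = 37.5 + 0.5x_O.
The best-response slope dx_H/dx_O = 0.5 > 0: the reaction function is upward-sloping, so the choices are strategic complements.

strategic complements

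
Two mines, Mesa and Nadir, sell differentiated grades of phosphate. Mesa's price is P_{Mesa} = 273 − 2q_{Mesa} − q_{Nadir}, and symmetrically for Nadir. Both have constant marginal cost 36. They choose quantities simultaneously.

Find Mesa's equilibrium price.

Mine Mesa's profit: π = q_{Mesa}(273 − 2q_{Mesa} − q_{Nadir}) − 36q_{Mesa}.
∂π/∂q_{Mesa} = 237 − 4q_{Mesa} − q_{Nadir} = 0 ⇒ q_{Mesa} = 59.25 − 0.25q_{Nadir}.
Setting q_{Mesa} = q_{Nadir} in the reaction function: q_{Mesa} = 59.25 − 0.25q_{Mesa}, so q_{Mesa} = 59.25 / 1.25 = 47.4.
P_{Mesa} = 273 − 2·47.4 − 47.4 = 130.8.

130.8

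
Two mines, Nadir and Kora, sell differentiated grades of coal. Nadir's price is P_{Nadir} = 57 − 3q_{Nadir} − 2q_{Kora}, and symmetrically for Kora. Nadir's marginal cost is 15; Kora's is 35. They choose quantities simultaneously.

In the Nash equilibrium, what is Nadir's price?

34.5

Mine Nadir's profit: π = q_{Nadir}(57 − 3q_{Nadir} − 2q_{Kora}) − 15q_{Nadir}.
∂π/∂q_{Nadir} = 42 − 6q_{Nadir} − 2q_{Kora} = 0 ⇒ q_{Nadir} = 7 − (1/3)q_{Kora}.
Similarly q_{Kora} = 11/3 − (1/3)q_{Nadir}.
Solving the two reaction functions simultaneously: (1 − (−1/3)(−1/3))q_{Nadir} = 7 − (1/3)·(11/3), so (8/9)q_{Nadir} = 52/9 and q_{Nadir} = 6.5.
Then q_{Kora} = 11/3 − (1/3)·6.5 = 1.5.
P_{Nadir} = 57 − 3·6.5 − 2·1.5 = 34.5.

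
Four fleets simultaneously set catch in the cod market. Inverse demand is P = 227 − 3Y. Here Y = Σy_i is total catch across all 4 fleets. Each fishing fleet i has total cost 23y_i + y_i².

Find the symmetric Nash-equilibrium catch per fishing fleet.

12

A representative fishing fleet's profit is π_i = y_i(227 − 3Y) − 23y_i − y_i², with Y = y_i + Σ_{j≠i} y_j.
First-order condition: 204 − 8y_i − 3Σ_{j≠i} y_j = 0.
With identical fishing fleets, set every y_j = y: then 204 − 8y − 9y = 0, i.e. y = 204/17 = 12.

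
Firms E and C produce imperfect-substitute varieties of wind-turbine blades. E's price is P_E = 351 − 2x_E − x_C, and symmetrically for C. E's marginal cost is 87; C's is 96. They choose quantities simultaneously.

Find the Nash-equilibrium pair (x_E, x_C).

53.4, 50.4

Firm E's profit: π = x_E(351 − 2x_E − x_C) − 87x_E.
∂π/∂x_E = 264 − 4x_E − x_C = 0 ⇒ x_E = 66 − 0.25x_C.
Similarly x_C = 63.75 − 0.25x_E.
Solving the two reaction functions simultaneously: (1 − (−0.25)(−0.25))x_E = 66 − 0.25·63.75, so 0.9375x_E = 50.0625 and x_E = 53.4.
Then x_C = 63.75 − 0.25·53.4 = 50.4.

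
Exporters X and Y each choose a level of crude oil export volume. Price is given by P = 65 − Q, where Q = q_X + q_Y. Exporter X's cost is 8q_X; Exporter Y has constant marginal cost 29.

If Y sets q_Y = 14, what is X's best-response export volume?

21.5

Exporter X's profit: π = q_X(65 − (q_X + q_Y)) − 8q_X.
∂π/∂q_X = 57 − 2q_X − q_Y = 0, so q_X = 28.5 − 0.5q_Y.
At q_Y = 14: q_X = 28.5 − 0.5·14 = 21.5.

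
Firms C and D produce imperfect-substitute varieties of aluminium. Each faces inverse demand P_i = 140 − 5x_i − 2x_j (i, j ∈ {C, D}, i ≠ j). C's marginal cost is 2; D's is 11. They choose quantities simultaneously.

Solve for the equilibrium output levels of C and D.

11.6875, 10.5625

Firm C's profit: π = x_C(140 − 5x_C − 2x_D) − 2x_C.
∂π/∂x_C = 138 − 10x_C − 2x_D = 0 ⇒ x_C = 13.8 − 0.2x_D.
Similarly x_D = 12.9 − 0.2x_C.
Plugging x_D into C's best response: x_C = 13.8 − 0.2(12.9 − 0.2x_C) ⇒ 0.96x_C = 11.22, so x_C = 11.6875.
Then x_D = 12.9 − 0.2·11.6875 = 10.5625.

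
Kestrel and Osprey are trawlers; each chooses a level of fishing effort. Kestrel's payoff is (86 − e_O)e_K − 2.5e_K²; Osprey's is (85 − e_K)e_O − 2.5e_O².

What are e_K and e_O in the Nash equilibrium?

Expanding Kestrel's payoff: 86e_K − e_Oe_K − 2.5e_K².
∂π/∂e_K = 86 − e_O − 5e_K = 0, so e_K = 17.2 − 0.2e_O.
Likewise for Osprey: e_O = 17 − 0.2e_K.
Substituting the second reaction function into the first: e_K = 17.2 − 0.2(17 − 0.2e_K), which gives 0.96e_K = 13.8 ⇒ e_K = 14.375.
Then e_O = 17 − 0.2·14.375 = 14.125.

14.375, 14.125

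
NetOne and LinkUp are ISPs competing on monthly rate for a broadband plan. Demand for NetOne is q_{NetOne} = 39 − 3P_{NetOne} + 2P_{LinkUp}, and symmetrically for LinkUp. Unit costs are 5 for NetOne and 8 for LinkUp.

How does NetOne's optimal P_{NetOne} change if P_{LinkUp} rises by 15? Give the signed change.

NetOne's profit: π = (P_{NetOne} − 5)(39 − 3P_{NetOne} + 2P_{LinkUp}).
∂π/∂P_{NetOne} = 54 − 6P_{NetOne} + 2P_{LinkUp} = 0 ⇒ P_{NetOne} = 9 + (1/3)P_{LinkUp}.
The reaction-function slope is 1/3, so a 15-unit rise in P_{LinkUp} moves P_{NetOne} by 1/3 × 15 = 5. NetOne's best response rises — the actions are strategic complements.

5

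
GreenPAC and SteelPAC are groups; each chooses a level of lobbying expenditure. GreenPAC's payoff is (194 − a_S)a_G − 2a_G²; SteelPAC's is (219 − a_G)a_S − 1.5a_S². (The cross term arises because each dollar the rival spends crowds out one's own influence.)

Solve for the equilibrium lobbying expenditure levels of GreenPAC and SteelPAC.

Expanding GreenPAC's payoff: 194a_G − a_Sa_G − 2a_G².
∂π/∂a_G = 194 − a_S − 4a_G = 0, so a_G = 48.5 − 0.25a_S.
Likewise for SteelPAC: a_S = 73 − (1/3)a_G.
Solving the two reaction functions simultaneously: (1 − (−0.25)(−1/3))a_G = 48.5 − 0.25·73, so (11/12)a_G = 30.25 and a_G = 33.
Then a_S = 73 − (1/3)·33 = 62.

33, 62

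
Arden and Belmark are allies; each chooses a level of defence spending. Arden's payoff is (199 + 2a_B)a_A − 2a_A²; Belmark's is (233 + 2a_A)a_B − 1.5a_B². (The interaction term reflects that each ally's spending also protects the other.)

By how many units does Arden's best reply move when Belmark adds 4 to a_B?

2

Expanding Arden's payoff: 199a_A + 2a_Ba_A − 2a_A².
∂π/∂a_A = 199 + 2a_B − 4a_A = 0, so a_A = 49.75 + 0.5a_B.
The reaction-function slope is 0.5, so a 4-unit rise in a_B moves a_A by 0.5 × 4 = 2. Arden's best response rises — the actions are strategic complements.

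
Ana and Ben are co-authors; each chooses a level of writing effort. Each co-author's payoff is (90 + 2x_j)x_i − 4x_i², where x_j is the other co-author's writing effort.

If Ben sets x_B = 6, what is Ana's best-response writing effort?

Ana's payoff is (90 + 2x_B)x_A − 4x_A².
∂π/∂x_A = 90 + 2x_B − 8x_A = 0, so x_A = 11.25 + 0.25x_B.
At x_B = 6: x_A = 11.25 + 0.25·6 = 12.75.

12.75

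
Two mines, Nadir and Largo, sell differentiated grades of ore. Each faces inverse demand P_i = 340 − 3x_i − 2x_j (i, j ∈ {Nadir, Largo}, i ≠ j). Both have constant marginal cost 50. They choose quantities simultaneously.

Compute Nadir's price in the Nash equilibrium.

Mine Nadir's profit: π = x_{Nadir}(340 − 3x_{Nadir} − 2x_{Largo}) − 50x_{Nadir}.
∂π/∂x_{Nadir} = 290 − 6x_{Nadir} − 2x_{Largo} = 0 ⇒ x_{Nadir} = 145/3 − (1/3)x_{Largo}.
Setting x_{Nadir} = x_{Largo} in the reaction function: x_{Nadir} = 145/3 − (1/3)x_{Nadir}, so x_{Nadir} = (145/3) / (4/3) = 36.25.
P_{Nadir} = 340 − 3·36.25 − 2·36.25 = 158.75.

158.75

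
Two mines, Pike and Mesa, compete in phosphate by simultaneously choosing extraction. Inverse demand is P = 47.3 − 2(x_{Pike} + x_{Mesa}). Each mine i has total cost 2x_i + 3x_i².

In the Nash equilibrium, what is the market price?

Mine Pike's profit: π = x_{Pike}(47.3 − 2(x_{Pike} + x_{Mesa})) − 2x_{Pike} − 3x_{Pike}².
∂π/∂x_{Pike} = 45.3 − 10x_{Pike} − 2x_{Mesa} = 0, so x_{Pike} = 4.53 − 0.2x_{Mesa}.
By symmetry x_{Mesa} = x_{Pike}; substituting into the reaction function, 1.2x_{Pike} = 4.53 and x_{Pike} = 3.775.
Equilibrium price: P = 47.3 − 2·7.55 = 32.2.

32.2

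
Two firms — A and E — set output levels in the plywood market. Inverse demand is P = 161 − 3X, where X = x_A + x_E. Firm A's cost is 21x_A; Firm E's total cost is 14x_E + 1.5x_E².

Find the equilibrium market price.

75.6

Firm A's profit: π = x_A(161 − 3(x_A + x_E)) − 21x_A.
∂π/∂x_A = 140 − 6x_A − 3x_E = 0, so x_A = 70/3 − 0.5x_E.
For E: ∂π/∂x_E = 147 − 9x_E − 3x_A = 0 ⇒ x_E = 49/3 − (1/3)x_A.
Plugging x_E into A's best response: x_A = 70/3 − 0.5(49/3 − (1/3)x_A) ⇒ (5/6)x_A = 91/6, so x_A = 18.2.
Then x_E = 49/3 − (1/3)·18.2 = 154/15.
Equilibrium price: P = 161 − 3·(427/15) = 75.6.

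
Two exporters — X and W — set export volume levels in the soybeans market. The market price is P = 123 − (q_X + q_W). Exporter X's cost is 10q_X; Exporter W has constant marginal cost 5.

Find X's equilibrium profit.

Exporter X's profit: π = q_X(123 − (q_X + q_W)) − 10q_X.
∂π/∂q_X = 113 − 2q_X − q_W = 0, so q_X = 56.5 − 0.5q_W.
By the same steps for W: q_W = 59 − 0.5q_X.
Plugging q_W into X's best response: q_X = 56.5 − 0.5(59 − 0.5q_X) ⇒ 0.75q_X = 27, so q_X = 36.
Then q_W = 59 − 0.5·36 = 41.
Price P = 123 − 77 = 46.
X's profit: (46 − 10)·36 = 1296.

1296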